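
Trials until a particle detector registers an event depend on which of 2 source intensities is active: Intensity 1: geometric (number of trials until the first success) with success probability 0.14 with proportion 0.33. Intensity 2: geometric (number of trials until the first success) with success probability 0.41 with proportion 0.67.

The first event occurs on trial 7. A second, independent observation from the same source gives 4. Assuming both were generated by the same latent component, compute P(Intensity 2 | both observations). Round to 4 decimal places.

0.3696

By Bayes' theorem, P(k | x) = P(Z=k) f_k(x) / Σ_j P(Z=j) f_j(x).
Since both observations come from the same component, the likelihood for component k is f_k(x₁)·f_k(x₂).
  p_1 = [0.14·(1−0.14)^6 = 0.14·0.404567 = 0.0566394] × [0.0890478] = 0.00504362
  p_2 = [0.41·(1−0.41)^6 = 0.41·0.0421805 = 0.017294] × [0.0842054] = 0.00145625
Multiply by the mixture weights:
  P(Z=1)·p_1 = 0.33 × 0.00504362 = 0.00166439
  P(Z=2)·p_2 = 0.67 × 0.00145625 = 0.000975687
Evidence: 0.00166439 + 0.000975687 = 0.00264008
So the posterior for Intensity 2 is 0.000975687 / 0.00264008 ≈ 0.3696.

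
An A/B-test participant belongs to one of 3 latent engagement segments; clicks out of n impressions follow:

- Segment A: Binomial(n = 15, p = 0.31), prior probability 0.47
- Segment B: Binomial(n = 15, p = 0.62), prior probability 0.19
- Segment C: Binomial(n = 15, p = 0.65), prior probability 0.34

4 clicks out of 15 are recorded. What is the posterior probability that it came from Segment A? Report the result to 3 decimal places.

Posterior ∝ prior × likelihood, so P(k | x) ∝ π_k f_k(x); normalise over all components.
Component likelihoods at x = 4 clicks out of 15:
  p_A = C(15,4)·0.31^4·0.69^11 = 1365·0.00923521·0.0168787 = 0.212774
  p_B = C(15,4)·0.62^4·0.38^11 = 1365·0.147763·2.38572e-05 = 0.00481193
  p_C = C(15,4)·0.65^4·0.35^11 = 1365·0.178506·9.65492e-06 = 0.00235253
Weight by the priors:
  π_A·p_A = 0.47 × 0.212774 = 0.100004
  π_B·p_B = 0.19 × 0.00481193 = 0.000914266
  π_C·p_C = 0.34 × 0.00235253 = 0.000799859
Denominator: 0.100004 + 0.000914266 + 0.000799859 = 0.101718
Responsibility of Segment A: 0.100004 / 0.101718 ≈ 0.983

0.983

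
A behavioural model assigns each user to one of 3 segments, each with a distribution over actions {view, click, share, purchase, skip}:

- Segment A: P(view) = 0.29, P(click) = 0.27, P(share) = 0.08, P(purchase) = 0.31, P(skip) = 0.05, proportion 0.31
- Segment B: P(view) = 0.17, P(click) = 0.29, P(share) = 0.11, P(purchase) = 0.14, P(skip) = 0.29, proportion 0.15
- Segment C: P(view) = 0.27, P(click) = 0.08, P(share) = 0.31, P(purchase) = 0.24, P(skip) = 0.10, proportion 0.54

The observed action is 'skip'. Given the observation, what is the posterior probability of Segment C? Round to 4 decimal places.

P(component k | x) = π_k·f_k(x) / marginal(x), where marginal(x) = Σ_j π_j·f_j(x).
Categorical probabilities:
  L_A = P(skip | comp) = 0.05
  L_B = P(skip | comp) = 0.29
  L_C = P(skip | comp) = 0.10
Prior × likelihood for each component:
  π_A·L_A = 0.31 × 0.05 = 0.0155
  π_B·L_B = 0.15 × 0.29 = 0.0435
  π_C·L_C = 0.54 × 0.1 = 0.054
Sum: 0.0155 + 0.0435 + 0.054 = 0.113
P(Segment C | 'skip') ≈ 0.4779

0.4779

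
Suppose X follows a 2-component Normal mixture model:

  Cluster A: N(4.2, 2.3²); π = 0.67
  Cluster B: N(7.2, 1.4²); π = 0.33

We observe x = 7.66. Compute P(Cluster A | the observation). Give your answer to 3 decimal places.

The responsibility of component k is π_k f_k(x) divided by Σ_j π_j f_j(x).
Component likelihoods at x = 7.66:
  L_A = 0.0559454
  L_B = 0.269985
Unnormalised posteriors:
  π_A·L_A = 0.67 × 0.0559454 = 0.0374834
  π_B·L_B = 0.33 × 0.269985 = 0.0890949
Sum: 0.0374834 + 0.0890949 = 0.126578
Responsibility of Cluster A: 0.0374834 / 0.126578 ≈ 0.296

0.296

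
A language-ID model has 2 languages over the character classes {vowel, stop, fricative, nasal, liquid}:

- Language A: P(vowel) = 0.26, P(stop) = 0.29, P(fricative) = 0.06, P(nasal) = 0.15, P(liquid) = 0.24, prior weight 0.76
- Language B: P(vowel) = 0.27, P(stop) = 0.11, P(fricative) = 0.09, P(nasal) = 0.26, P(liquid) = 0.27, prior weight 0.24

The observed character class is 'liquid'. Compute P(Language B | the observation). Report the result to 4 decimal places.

0.2621

By Bayes' theorem, P(k | x) = P(Z=k) f_k(x) / Σ_j P(Z=j) f_j(x).
Categorical probabilities:
  p_A = 0.24
  p_B = 0.27
Unnormalised posteriors:
  P(Z=A)·p_A = 0.76 × 0.24 = 0.1824
  P(Z=B)·p_B = 0.24 × 0.27 = 0.0648
Denominator: 0.1824 + 0.0648 = 0.2472
P(Language B | 'liquid') = 0.0648 / 0.2472 ≈ 0.2621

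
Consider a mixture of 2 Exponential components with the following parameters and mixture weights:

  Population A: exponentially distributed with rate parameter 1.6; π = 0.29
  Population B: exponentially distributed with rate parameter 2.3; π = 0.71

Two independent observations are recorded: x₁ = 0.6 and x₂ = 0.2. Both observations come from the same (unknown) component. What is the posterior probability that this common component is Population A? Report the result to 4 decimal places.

Apply Bayes' rule: the posterior for each component is proportional to its prior times its likelihood at x.
Since both observations come from the same component, the likelihood for component k is f_k(x₁)·f_k(x₂).
  p_A = [1.6·e^(−1.6·0.6) = 1.6·e^(−0.9600) = 0.612629] × [1.16184] = 0.711775
  p_B = [2.3·e^(−2.3·0.6) = 2.3·e^(−1.3800) = 0.578631] × [1.45195] = 0.840144
Multiply by the mixture weights:
  π_A·p_A = 0.29 × 0.711775 = 0.206415
  π_B·p_B = 0.71 × 0.840144 = 0.596502
Denominator: 0.206415 + 0.596502 = 0.802917
So the posterior for Population A is 0.206415 / 0.802917 ≈ 0.2571.

0.2571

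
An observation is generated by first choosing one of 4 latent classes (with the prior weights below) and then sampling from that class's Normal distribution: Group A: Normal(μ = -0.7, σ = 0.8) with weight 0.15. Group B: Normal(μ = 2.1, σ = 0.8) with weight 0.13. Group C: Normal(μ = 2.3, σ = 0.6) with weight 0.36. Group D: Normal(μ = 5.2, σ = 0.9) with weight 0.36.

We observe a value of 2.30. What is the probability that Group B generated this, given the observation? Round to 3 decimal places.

0.207

P(component k | x) = π_k·f_k(x) / marginal(x), where marginal(x) = Σ_j π_j·f_j(x).
Evaluate each component's likelihood at the observed value:
  f_A = (1/(0.8·√(2π)))·exp(−(2.30−-0.7)²/(2·0.8²)) = 0.498678·exp(-7.03125) = 0.000440745
  f_B = (1/(0.8·√(2π)))·exp(−(2.30−2.1)²/(2·0.8²)) = 0.498678·exp(-0.03125) = 0.483335
  f_C = (1/(0.6·√(2π)))·exp(−(2.30−2.3)²/(2·0.6²)) = 0.664904·exp(-0.00000) = 0.664904
  f_D = (1/(0.9·√(2π)))·exp(−(2.30−5.2)²/(2·0.9²)) = 0.443269·exp(-5.19136) = 0.00246655
Multiply by the mixture weights:
  π_A·f_A = 0.15 × 0.000440745 = 6.61117e-05
  π_B·f_B = 0.13 × 0.483335 = 0.0628336
  π_C·f_C = 0.36 × 0.664904 = 0.239365
  π_D·f_D = 0.36 × 0.00246655 = 0.000887957
Denominator: 6.61117e-05 + 0.0628336 + 0.239365 + 0.000887957 = 0.303153
Responsibility of Group B: 0.0628336 / 0.303153 ≈ 0.207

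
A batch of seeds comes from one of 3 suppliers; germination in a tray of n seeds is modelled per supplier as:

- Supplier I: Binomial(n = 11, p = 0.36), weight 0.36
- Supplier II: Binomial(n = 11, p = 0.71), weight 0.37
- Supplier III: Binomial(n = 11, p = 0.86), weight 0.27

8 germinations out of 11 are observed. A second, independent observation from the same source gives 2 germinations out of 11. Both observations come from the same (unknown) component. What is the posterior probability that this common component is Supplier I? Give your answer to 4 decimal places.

0.9358

Posterior ∝ prior × likelihood, so P(k | x) ∝ P(Z=k) f_k(x); normalise over all components.
Since both observations come from the same component, the likelihood for component k is f_k(x₁)·f_k(x₂).
  f_I = [C(11,8)·0.36^8·0.64^3 = 165·0.000282111·0.262144 = 0.0122024] × [0.128407] = 0.00156686
  f_II = [C(11,8)·0.71^8·0.29^3 = 165·0.0645754·0.024389 = 0.259863] × [0.000402218] = 0.000104522
  f_III = [C(11,8)·0.86^8·0.14^3 = 165·0.299218·0.002744 = 0.135474] × [8.4045e-07] = 1.13859e-07
Multiply by the mixture weights:
  P(Z=I)·f_I = 0.36 × 0.00156686 = 0.000564071
  P(Z=II)·f_II = 0.37 × 0.000104522 = 3.8673e-05
  P(Z=III)·f_III = 0.27 × 1.13859e-07 = 3.07419e-08
Denominator: 0.000564071 + 3.8673e-05 + 3.07419e-08 = 0.000602775
Responsibility of Supplier I: 0.000564071 / 0.000602775 ≈ 0.9358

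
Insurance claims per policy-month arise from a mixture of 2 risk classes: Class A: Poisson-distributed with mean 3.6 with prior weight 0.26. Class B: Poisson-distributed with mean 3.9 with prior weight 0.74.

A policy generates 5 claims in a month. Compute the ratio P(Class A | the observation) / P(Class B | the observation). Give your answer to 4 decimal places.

0.3178

Since P(k|x) ∝ π_k f_k(x), the posterior odds are π_i f_i(x) / (π_j f_j(x)).
Evaluate each component's likelihood at the observed value:
  L_A = 0.13768
  L_B = 0.152193
Posterior odds = (π_A·L_A) / (π_B·L_B) = (0.26·0.13768) / (0.74·0.152193) = 0.0357968 / 0.112622 ≈ 0.3178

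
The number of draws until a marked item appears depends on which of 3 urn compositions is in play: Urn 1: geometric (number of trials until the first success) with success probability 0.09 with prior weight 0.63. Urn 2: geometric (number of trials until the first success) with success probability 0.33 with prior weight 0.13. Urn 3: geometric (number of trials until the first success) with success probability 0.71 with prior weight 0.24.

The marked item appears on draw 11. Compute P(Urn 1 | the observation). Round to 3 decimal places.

0.966

The responsibility of component k is w_k f_k(x) divided by Σ_j w_j f_j(x).
Component likelihoods at x = 11:
  p_1 = 0.0350475
  p_2 = 0.00601536
  p_3 = 2.98702e-06
Multiply by the mixture weights:
  w_1·p_1 = 0.63 × 0.0350475 = 0.0220799
  w_2·p_2 = 0.13 × 0.00601536 = 0.000781997
  w_3·p_3 = 0.24 × 2.98702e-06 = 7.16885e-07
Normaliser: 0.0220799 + 0.000781997 + 7.16885e-07 = 0.0228626
P(Urn 1 | 11) = 0.0220799 / 0.0228626 ≈ 0.966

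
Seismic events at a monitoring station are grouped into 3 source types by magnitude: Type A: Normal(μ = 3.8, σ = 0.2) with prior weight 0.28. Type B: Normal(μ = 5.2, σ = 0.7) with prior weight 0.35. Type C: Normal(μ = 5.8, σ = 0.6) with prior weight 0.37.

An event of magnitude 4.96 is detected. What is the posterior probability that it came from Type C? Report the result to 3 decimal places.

Posterior ∝ prior × likelihood, so P(k | x) ∝ w_k f_k(x); normalise over all components.
Component likelihoods at x = 4.96:
  L_A = (1/(0.2·√(2π)))·exp(−(4.96−3.8)²/(2·0.2²)) = 1.994711·exp(-16.82000) = 9.8866e-08
  L_B = (1/(0.7·√(2π)))·exp(−(4.96−5.2)²/(2·0.7²)) = 0.569918·exp(-0.05878) = 0.537386
  L_C = (1/(0.6·√(2π)))·exp(−(4.96−5.8)²/(2·0.6²)) = 0.664904·exp(-0.98000) = 0.249546
Prior × likelihood for each component:
  w_A·L_A = 0.28 × 9.8866e-08 = 2.76825e-08
  w_B·L_B = 0.35 × 0.537386 = 0.188085
  w_C·L_C = 0.37 × 0.249546 = 0.0923319
Denominator: 2.76825e-08 + 0.188085 + 0.0923319 = 0.280417
Responsibility of Type C: 0.0923319 / 0.280417 ≈ 0.329

0.329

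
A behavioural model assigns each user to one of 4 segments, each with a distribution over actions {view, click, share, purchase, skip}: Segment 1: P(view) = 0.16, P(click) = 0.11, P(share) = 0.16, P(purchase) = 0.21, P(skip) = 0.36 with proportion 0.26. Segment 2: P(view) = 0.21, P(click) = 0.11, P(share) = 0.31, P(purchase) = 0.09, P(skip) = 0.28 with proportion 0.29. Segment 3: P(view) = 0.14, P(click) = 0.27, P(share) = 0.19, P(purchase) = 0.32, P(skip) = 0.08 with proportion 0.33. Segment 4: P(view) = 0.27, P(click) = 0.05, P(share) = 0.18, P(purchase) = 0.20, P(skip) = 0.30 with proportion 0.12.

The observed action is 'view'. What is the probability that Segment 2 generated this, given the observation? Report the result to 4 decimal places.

P(component k | x) = π_k·f_k(x) / marginal(x), where marginal(x) = Σ_j π_j·f_j(x).
Categorical probabilities:
  f_1 = 0.16
  f_2 = 0.21
  f_3 = 0.14
  f_4 = 0.27
Prior × likelihood for each component:
  π_1·f_1 = 0.26 × 0.16 = 0.0416
  π_2·f_2 = 0.29 × 0.21 = 0.0609
  π_3·f_3 = 0.33 × 0.14 = 0.0462
  π_4·f_4 = 0.12 × 0.27 = 0.0324
Evidence: 0.0416 + 0.0609 + 0.0462 + 0.0324 = 0.1811
So the posterior for Segment 2 is 0.0609 / 0.1811 ≈ 0.3363.

0.3363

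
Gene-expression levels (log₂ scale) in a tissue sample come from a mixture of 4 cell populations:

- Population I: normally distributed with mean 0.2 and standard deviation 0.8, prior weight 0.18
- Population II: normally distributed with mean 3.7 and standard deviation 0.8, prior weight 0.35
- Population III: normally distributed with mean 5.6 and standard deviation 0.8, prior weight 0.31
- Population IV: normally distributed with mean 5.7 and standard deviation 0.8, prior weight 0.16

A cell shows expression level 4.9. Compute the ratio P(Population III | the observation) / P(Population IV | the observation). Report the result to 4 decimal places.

2.1784

Posterior odds = (π_i f_i(x)) / (π_j f_j(x)); the normalising sum cancels.
Evaluate each component's likelihood at the observed value:
  p_I = 1.59532e-08
  p_II = 0.161897
  p_III = 0.340069
  p_IV = 0.302463
Posterior odds = (π_III·p_III) / (π_IV·p_IV) = (0.31·0.340069) / (0.16·0.302463) = 0.105421 / 0.0483941 ≈ 2.1784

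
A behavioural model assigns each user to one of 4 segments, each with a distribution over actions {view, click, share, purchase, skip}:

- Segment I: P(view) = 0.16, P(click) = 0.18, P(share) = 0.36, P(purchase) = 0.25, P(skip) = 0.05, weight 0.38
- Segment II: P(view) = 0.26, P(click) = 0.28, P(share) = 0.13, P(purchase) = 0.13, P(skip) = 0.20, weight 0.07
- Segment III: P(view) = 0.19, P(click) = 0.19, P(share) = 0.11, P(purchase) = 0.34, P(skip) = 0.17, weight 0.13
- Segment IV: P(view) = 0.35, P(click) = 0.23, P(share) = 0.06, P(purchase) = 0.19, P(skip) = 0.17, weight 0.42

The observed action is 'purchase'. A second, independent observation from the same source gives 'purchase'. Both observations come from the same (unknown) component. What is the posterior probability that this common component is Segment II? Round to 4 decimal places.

By Bayes' theorem, P(k | x) = w_k f_k(x) / Σ_j w_j f_j(x).
Since both observations come from the same component, the likelihood for component k is f_k(x₁)·f_k(x₂).
  L_I = [P(purchase | comp) = 0.25] × [0.25] = 0.0625
  L_II = [P(purchase | comp) = 0.13] × [0.13] = 0.0169
  L_III = [P(purchase | comp) = 0.34] × [0.34] = 0.1156
  L_IV = [P(purchase | comp) = 0.19] × [0.19] = 0.0361
Multiply by the mixture weights:
  w_I·L_I = 0.38 × 0.0625 = 0.02375
  w_II·L_II = 0.07 × 0.0169 = 0.001183
  w_III·L_III = 0.13 × 0.1156 = 0.015028
  w_IV·L_IV = 0.42 × 0.0361 = 0.015162
Evidence: 0.02375 + 0.001183 + 0.015028 + 0.015162 = 0.055123
P(Segment II | data) ≈ 0.0215

0.0215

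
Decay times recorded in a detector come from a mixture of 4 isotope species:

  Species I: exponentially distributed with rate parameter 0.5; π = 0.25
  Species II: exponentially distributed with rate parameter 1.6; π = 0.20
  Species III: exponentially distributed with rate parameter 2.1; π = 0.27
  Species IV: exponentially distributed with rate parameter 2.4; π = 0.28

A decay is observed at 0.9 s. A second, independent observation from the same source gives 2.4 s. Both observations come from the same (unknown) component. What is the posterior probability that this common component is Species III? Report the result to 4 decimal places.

0.0712

P(component k | x) = P(Z=k)·f_k(x) / marginal(x), where marginal(x) = Σ_j P(Z=j)·f_j(x).
Since both observations come from the same component, the likelihood for component k is f_k(x₁)·f_k(x₂).
  p_I = [0.5·e^(−0.5·0.9) = 0.5·e^(−0.4500) = 0.318814] × [0.150597] = 0.0480125
  p_II = [1.6·e^(−1.6·0.9) = 1.6·e^(−1.4400) = 0.379084] × [0.0343898] = 0.0130366
  p_III = [2.1·e^(−2.1·0.9) = 2.1·e^(−1.8900) = 0.317251] × [0.0135949] = 0.00431298
  p_IV = [2.4·e^(−2.4·0.9) = 2.4·e^(−2.1600) = 0.27678] × [0.00756267] = 0.0020932
Prior × likelihood for each component:
  P(Z=I)·p_I = 0.25 × 0.0480125 = 0.0120031
  P(Z=II)·p_II = 0.20 × 0.0130366 = 0.00260732
  P(Z=III)·p_III = 0.27 × 0.00431298 = 0.00116451
  P(Z=IV)·p_IV = 0.28 × 0.0020932 = 0.000586095
Denominator: 0.0120031 + 0.00260732 + 0.00116451 + 0.000586095 = 0.016361
So the posterior for Species III is 0.00116451 / 0.016361 ≈ 0.0712.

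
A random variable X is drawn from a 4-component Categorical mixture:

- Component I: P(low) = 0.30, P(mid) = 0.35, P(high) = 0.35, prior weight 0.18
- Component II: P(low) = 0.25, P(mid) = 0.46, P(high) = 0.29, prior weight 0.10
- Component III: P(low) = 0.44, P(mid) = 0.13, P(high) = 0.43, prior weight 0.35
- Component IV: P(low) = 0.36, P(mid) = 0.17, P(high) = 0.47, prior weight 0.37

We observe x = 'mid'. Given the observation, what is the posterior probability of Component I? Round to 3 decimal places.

Posterior ∝ prior × likelihood, so P(k | x) ∝ π_k f_k(x); normalise over all components.
Categorical probabilities:
  L_I = P(mid | comp) = 0.35
  L_II = P(mid | comp) = 0.46
  L_III = P(mid | comp) = 0.13
  L_IV = P(mid | comp) = 0.17
Unnormalised posteriors:
  π_I·L_I = 0.18 × 0.35 = 0.063
  π_II·L_II = 0.10 × 0.46 = 0.046
  π_III·L_III = 0.35 × 0.13 = 0.0455
  π_IV·L_IV = 0.37 × 0.17 = 0.0629
Normaliser: 0.063 + 0.046 + 0.0455 + 0.0629 = 0.2174
Responsibility of Component I: 0.063 / 0.2174 ≈ 0.290

0.290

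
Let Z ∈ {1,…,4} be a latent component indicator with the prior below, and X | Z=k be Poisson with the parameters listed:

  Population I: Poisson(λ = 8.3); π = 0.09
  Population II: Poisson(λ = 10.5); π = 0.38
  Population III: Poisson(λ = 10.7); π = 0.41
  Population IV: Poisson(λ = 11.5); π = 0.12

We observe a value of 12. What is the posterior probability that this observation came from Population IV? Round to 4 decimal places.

By Bayes' theorem, P(k | x) = w_k f_k(x) / Σ_j w_j f_j(x).
Component likelihoods at x = 12:
  p_I = 0.0554569
  p_II = 0.103239
  p_III = 0.106003
  p_IV = 0.113149
Multiply by the mixture weights:
  w_I·p_I = 0.09 × 0.0554569 = 0.00499113
  w_II·p_II = 0.38 × 0.103239 = 0.0392307
  w_III·p_III = 0.41 × 0.106003 = 0.0434612
  w_IV·p_IV = 0.12 × 0.113149 = 0.0135779
Normaliser: 0.00499113 + 0.0392307 + 0.0434612 + 0.0135779 = 0.101261
Responsibility of Population IV: 0.0135779 / 0.101261 ≈ 0.1341

0.1341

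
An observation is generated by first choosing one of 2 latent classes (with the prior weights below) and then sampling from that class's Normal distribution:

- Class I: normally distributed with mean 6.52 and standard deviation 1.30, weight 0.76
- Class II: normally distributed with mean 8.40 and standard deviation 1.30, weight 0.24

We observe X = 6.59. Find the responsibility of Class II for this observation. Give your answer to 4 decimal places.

0.1071

The responsibility of component k is π_k f_k(x) divided by Σ_j π_j f_j(x).
Component likelihoods at x = 6.59:
  p_I = (1/(1.30·√(2π)))·exp(−(6.59−6.52)²/(2·1.30²)) = 0.306879·exp(-0.00145) = 0.306434
  p_II = (1/(1.30·√(2π)))·exp(−(6.59−8.40)²/(2·1.30²)) = 0.306879·exp(-0.96926) = 0.116419
Unnormalised posteriors:
  π_I·p_I = 0.76 × 0.306434 = 0.23289
  π_II·p_II = 0.24 × 0.116419 = 0.0279405
Sum: 0.23289 + 0.0279405 = 0.26083
P(Class II | the observation) = 0.0279405 / 0.26083 ≈ 0.1071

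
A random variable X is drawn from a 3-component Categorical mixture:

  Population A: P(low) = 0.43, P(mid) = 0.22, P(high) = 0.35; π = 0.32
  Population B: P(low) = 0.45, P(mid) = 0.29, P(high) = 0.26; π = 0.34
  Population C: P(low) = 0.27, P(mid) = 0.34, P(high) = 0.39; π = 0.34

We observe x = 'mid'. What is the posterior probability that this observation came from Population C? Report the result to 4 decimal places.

Posterior ∝ prior × likelihood, so P(k | x) ∝ w_k f_k(x); normalise over all components.
Component likelihoods at x = 'mid':
  f_A = P(mid | comp) = 0.22
  f_B = P(mid | comp) = 0.29
  f_C = P(mid | comp) = 0.34
Unnormalised posteriors:
  w_A·f_A = 0.32 × 0.22 = 0.0704
  w_B·f_B = 0.34 × 0.29 = 0.0986
  w_C·f_C = 0.34 × 0.34 = 0.1156
Normaliser: 0.0704 + 0.0986 + 0.1156 = 0.2846
So the posterior for Population C is 0.1156 / 0.2846 ≈ 0.4062.

0.4062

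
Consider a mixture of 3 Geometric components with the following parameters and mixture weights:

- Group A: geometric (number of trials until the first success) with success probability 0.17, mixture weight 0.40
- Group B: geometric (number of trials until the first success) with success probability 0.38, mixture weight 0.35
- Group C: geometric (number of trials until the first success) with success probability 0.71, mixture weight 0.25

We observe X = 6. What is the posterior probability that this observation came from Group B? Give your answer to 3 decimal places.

Apply Bayes' rule: the posterior for each component is proportional to its prior times its likelihood at x.
Geometric probabilities:
  p_A = 0.0669637
  p_B = 0.034813
  p_C = 0.00145629
Prior × likelihood for each component:
  w_A·p_A = 0.40 × 0.0669637 = 0.0267855
  w_B·p_B = 0.35 × 0.034813 = 0.0121846
  w_C·p_C = 0.25 × 0.00145629 = 0.000364073
Evidence: 0.0267855 + 0.0121846 + 0.000364073 = 0.0393341
P(Group B | the observation) ≈ 0.310

0.310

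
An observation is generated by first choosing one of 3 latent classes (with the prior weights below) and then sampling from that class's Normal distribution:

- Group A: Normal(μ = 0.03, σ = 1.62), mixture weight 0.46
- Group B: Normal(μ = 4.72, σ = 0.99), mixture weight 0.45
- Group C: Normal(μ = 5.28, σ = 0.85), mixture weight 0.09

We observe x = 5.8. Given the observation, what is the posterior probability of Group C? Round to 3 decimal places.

By Bayes' theorem, P(k | x) = π_k f_k(x) / Σ_j π_j f_j(x).
Evaluate each component's likelihood at the observed value:
  p_A = (1/(1.62·√(2π)))·exp(−(5.8−0.03)²/(2·1.62²)) = 0.246261·exp(-6.34295) = 0.000433196
  p_B = (1/(0.99·√(2π)))·exp(−(5.8−4.72)²/(2·0.99²)) = 0.402972·exp(-0.59504) = 0.222255
  p_C = (1/(0.85·√(2π)))·exp(−(5.8−5.28)²/(2·0.85²)) = 0.469344·exp(-0.18713) = 0.389244
Unnormalised posteriors:
  π_A·p_A = 0.46 × 0.000433196 = 0.00019927
  π_B·p_B = 0.45 × 0.222255 = 0.100015
  π_C·p_C = 0.09 × 0.389244 = 0.035032
Normaliser: 0.00019927 + 0.100015 + 0.035032 = 0.135246
Responsibility of Group C: 0.035032 / 0.135246 ≈ 0.259

0.259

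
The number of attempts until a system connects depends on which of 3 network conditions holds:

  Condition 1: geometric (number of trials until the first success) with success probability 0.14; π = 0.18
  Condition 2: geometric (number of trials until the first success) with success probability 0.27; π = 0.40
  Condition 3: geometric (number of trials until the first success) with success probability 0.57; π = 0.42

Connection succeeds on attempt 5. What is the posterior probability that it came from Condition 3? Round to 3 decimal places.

Posterior ∝ prior × likelihood, so P(k | x) ∝ P(Z=k) f_k(x); normalise over all components.
Component likelihoods at x = 5:
  p_1 = 0.14·(1−0.14)^4 = 0.14·0.547008 = 0.0765811
  p_2 = 0.27·(1−0.27)^4 = 0.27·0.283982 = 0.0766753
  p_3 = 0.57·(1−0.57)^4 = 0.57·0.034188 = 0.0194872
Weight by the priors:
  P(Z=1)·p_1 = 0.18 × 0.0765811 = 0.0137846
  P(Z=2)·p_2 = 0.40 × 0.0766753 = 0.0306701
  P(Z=3)·p_3 = 0.42 × 0.0194872 = 0.00818461
Denominator: 0.0137846 + 0.0306701 + 0.00818461 = 0.0526393
Responsibility of Condition 3: 0.00818461 / 0.0526393 ≈ 0.155

0.155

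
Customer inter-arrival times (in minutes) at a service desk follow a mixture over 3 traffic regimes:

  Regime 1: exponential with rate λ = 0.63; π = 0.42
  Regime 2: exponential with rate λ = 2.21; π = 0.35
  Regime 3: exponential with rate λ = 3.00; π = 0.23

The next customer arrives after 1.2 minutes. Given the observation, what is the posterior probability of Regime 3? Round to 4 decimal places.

0.0954

The responsibility of component k is π_k f_k(x) divided by Σ_j π_j f_j(x).
Component likelihoods at x = 1.2 minutes:
  p_1 = 0.63·e^(−0.63·1.2) = 0.63·e^(−0.7560) = 0.295811
  p_2 = 2.21·e^(−2.21·1.2) = 2.21·e^(−2.6520) = 0.155827
  p_3 = 3.00·e^(−3.00·1.2) = 3.00·e^(−3.6000) = 0.0819712
Prior × likelihood for each component:
  π_1·p_1 = 0.42 × 0.295811 = 0.124241
  π_2·p_2 = 0.35 × 0.155827 = 0.0545395
  π_3·p_3 = 0.23 × 0.0819712 = 0.0188534
Marginal: 0.124241 + 0.0545395 + 0.0188534 = 0.197633
Responsibility of Regime 3: 0.0188534 / 0.197633 ≈ 0.0954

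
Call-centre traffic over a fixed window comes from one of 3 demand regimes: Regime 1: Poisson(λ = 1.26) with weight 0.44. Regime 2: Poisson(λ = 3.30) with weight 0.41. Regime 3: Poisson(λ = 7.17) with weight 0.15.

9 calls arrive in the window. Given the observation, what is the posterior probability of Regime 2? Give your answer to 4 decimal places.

0.1083

By Bayes' theorem, P(k | x) = P(Z=k) f_k(x) / Σ_j P(Z=j) f_j(x).
Poisson probabilities:
  p_1 = 6.25692e-06
  p_2 = 0.00471727
  p_3 = 0.106174
Multiply by the mixture weights:
  P(Z=1)·p_1 = 0.44 × 6.25692e-06 = 2.75305e-06
  P(Z=2)·p_2 = 0.41 × 0.00471727 = 0.00193408
  P(Z=3)·p_3 = 0.15 × 0.106174 = 0.0159261
Sum: 2.75305e-06 + 0.00193408 + 0.0159261 = 0.0178629
P(Regime 2 | x) = 0.00193408 / 0.0178629 ≈ 0.1083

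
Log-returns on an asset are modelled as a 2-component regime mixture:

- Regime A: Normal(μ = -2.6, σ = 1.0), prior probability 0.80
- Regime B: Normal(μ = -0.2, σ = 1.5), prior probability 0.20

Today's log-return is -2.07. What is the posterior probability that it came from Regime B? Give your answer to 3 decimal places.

P(component k | x) = π_k·f_k(x) / marginal(x), where marginal(x) = Σ_j π_j·f_j(x).
Normal densities:
  L_A = (1/(1.0·√(2π)))·exp(−(-2.07−-2.6)²/(2·1.0²)) = 0.398942·exp(-0.14045) = 0.346668
  L_B = (1/(1.5·√(2π)))·exp(−(-2.07−-0.2)²/(2·1.5²)) = 0.265962·exp(-0.77709) = 0.122274
Weight by the priors:
  π_A·L_A = 0.80 × 0.346668 = 0.277334
  π_B·L_B = 0.20 × 0.122274 = 0.0244548
Sum: 0.277334 + 0.0244548 = 0.301789
Responsibility of Regime B: 0.0244548 / 0.301789 ≈ 0.081

0.081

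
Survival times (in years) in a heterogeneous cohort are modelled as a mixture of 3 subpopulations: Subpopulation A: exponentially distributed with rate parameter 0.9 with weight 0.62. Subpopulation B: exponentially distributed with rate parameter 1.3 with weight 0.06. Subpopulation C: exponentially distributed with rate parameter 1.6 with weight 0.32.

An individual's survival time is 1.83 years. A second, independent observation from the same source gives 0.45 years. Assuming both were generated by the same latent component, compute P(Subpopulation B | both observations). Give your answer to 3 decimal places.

0.057

Apply Bayes' rule: the posterior for each component is proportional to its prior times its likelihood at x.
Since both observations come from the same component, the likelihood for component k is f_k(x₁)·f_k(x₂).
  f_A = [0.9·e^(−0.9·1.83) = 0.9·e^(−1.6470) = 0.173364] × [0.600279] = 0.104067
  f_B = [1.3·e^(−1.3·1.83) = 1.3·e^(−2.3790) = 0.120436] × [0.724238] = 0.0872244
  f_C = [1.6·e^(−1.6·1.83) = 1.6·e^(−2.9280) = 0.0856063] × [0.778804] = 0.0666705
Prior × likelihood for each component:
  π_A·f_A = 0.62 × 0.104067 = 0.0645215
  π_B·f_B = 0.06 × 0.0872244 = 0.00523346
  π_C·f_C = 0.32 × 0.0666705 = 0.0213346
Sum: 0.0645215 + 0.00523346 + 0.0213346 = 0.0910895
P(Subpopulation B | x) = 0.00523346 / 0.0910895 ≈ 0.057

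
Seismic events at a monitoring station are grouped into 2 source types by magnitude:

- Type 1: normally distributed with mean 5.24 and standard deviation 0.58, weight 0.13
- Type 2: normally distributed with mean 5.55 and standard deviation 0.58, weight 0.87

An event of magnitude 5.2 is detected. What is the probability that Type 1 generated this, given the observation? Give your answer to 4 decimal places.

The responsibility of component k is P(Z=k) f_k(x) divided by Σ_j P(Z=j) f_j(x).
Evaluate each component's likelihood at the observed value:
  p_1 = 0.686198
  p_2 = 0.573334
Unnormalised posteriors:
  P(Z=1)·p_1 = 0.13 × 0.686198 = 0.0892057
  P(Z=2)·p_2 = 0.87 × 0.573334 = 0.498801
Sum: 0.0892057 + 0.498801 = 0.588007
So the posterior for Type 1 is 0.0892057 / 0.588007 ≈ 0.1517.

0.1517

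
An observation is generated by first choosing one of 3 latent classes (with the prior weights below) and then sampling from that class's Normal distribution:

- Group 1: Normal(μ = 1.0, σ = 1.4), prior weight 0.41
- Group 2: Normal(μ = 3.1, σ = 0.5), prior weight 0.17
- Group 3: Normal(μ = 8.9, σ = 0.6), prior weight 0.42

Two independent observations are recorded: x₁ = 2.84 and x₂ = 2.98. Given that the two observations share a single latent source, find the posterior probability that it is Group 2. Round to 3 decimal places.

0.947

The responsibility of component k is π_k f_k(x) divided by Σ_j π_j f_j(x).
Since both observations come from the same component, the likelihood for component k is f_k(x₁)·f_k(x₂).
  L_1 = [0.120142] × [0.10482] = 0.0125932
  L_2 = [0.696985] × [0.775233] = 0.540326
  L_3 = [4.69428e-23] × [4.82207e-22] = 2.26361e-44
Weight by the priors:
  π_1·L_1 = 0.41 × 0.0125932 = 0.00516322
  π_2·L_2 = 0.17 × 0.540326 = 0.0918554
  π_3·L_3 = 0.42 × 2.26361e-44 = 9.50718e-45
Normaliser: 0.00516322 + 0.0918554 + 9.50718e-45 = 0.0970186
P(Group 2 | x₁,x₂) ≈ 0.947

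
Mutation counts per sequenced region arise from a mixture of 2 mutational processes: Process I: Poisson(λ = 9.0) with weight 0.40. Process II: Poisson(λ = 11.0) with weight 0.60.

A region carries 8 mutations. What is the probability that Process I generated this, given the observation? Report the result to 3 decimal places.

0.497

The responsibility of component k is π_k f_k(x) divided by Σ_j π_j f_j(x).
Component likelihoods at x = 8 mutations:
  f_I = e^(−9.0)·9.0^8/8! = 0.131756
  f_II = e^(−11.0)·11.0^8/8! = 0.0887936
Weight by the priors:
  π_I·f_I = 0.40 × 0.131756 = 0.0527023
  π_II·f_II = 0.60 × 0.0887936 = 0.0532762
Sum: 0.0527023 + 0.0532762 = 0.105978
So the posterior for Process I is 0.0527023 / 0.105978 ≈ 0.497.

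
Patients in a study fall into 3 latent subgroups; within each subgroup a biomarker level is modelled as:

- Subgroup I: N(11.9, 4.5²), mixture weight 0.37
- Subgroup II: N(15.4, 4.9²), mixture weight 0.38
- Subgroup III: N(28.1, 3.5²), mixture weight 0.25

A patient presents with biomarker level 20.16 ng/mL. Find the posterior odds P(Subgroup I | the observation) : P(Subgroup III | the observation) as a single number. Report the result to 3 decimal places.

The posterior odds equal the prior odds times the likelihood ratio: (P(Z=i)/P(Z=j))·(f_i(x)/f_j(x)).
Evaluate each component's likelihood at the observed value:
  p_I = (1/(4.5·√(2π)))·exp(−(20.16−11.9)²/(2·4.5²)) = 0.088654·exp(-1.68463) = 0.0164464
  p_II = (1/(4.9·√(2π)))·exp(−(20.16−15.4)²/(2·4.9²)) = 0.081417·exp(-0.47184) = 0.0507923
  p_III = (1/(3.5·√(2π)))·exp(−(20.16−28.1)²/(2·3.5²)) = 0.113984·exp(-2.57321) = 0.00869585
Posterior odds = (P(Z=I)·p_I) / (P(Z=III)·p_III) = (0.37·0.0164464) / (0.25·0.00869585) = 0.00608517 / 0.00217396 ≈ 2.799

2.799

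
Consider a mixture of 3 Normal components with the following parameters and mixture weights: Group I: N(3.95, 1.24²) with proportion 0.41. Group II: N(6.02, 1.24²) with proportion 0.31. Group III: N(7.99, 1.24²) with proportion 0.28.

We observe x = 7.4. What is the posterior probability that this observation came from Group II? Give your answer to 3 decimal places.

P(component k | x) = w_k·f_k(x) / marginal(x), where marginal(x) = Σ_j w_j·f_j(x).
Normal densities:
  f_I = (1/(1.24·√(2π)))·exp(−(7.4−3.95)²/(2·1.24²)) = 0.321728·exp(-3.87048) = 0.00670749
  f_II = (1/(1.24·√(2π)))·exp(−(7.4−6.02)²/(2·1.24²)) = 0.321728·exp(-0.61928) = 0.173197
  f_III = (1/(1.24·√(2π)))·exp(−(7.4−7.99)²/(2·1.24²)) = 0.321728·exp(-0.11320) = 0.287295
Multiply by the mixture weights:
  w_I·f_I = 0.41 × 0.00670749 = 0.00275007
  w_II·f_II = 0.31 × 0.173197 = 0.053691
  w_III·f_III = 0.28 × 0.287295 = 0.0804426
Denominator: 0.00275007 + 0.053691 + 0.0804426 = 0.136884
So the posterior for Group II is 0.053691 / 0.136884 ≈ 0.392.

0.392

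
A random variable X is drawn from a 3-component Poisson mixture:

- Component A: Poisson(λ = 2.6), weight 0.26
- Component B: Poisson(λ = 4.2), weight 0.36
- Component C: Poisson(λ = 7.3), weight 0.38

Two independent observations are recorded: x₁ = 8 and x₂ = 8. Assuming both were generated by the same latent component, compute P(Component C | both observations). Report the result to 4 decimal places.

Apply Bayes' rule: the posterior for each component is proportional to its prior times its likelihood at x.
Since both observations come from the same component, the likelihood for component k is f_k(x₁)·f_k(x₂).
  f_A = [0.00384681] × [0.00384681] = 1.47979e-05
  f_B = [0.0360111] × [0.0360111] = 0.0012968
  f_C = [0.135118] × [0.135118] = 0.0182568
Prior × likelihood for each component:
  w_A·f_A = 0.26 × 1.47979e-05 = 3.84746e-06
  w_B·f_B = 0.36 × 0.0012968 = 0.000466849
  w_C·f_C = 0.38 × 0.0182568 = 0.00693759
Evidence: 3.84746e-06 + 0.000466849 + 0.00693759 = 0.00740829
P(Component C | x) ≈ 0.9365

0.9365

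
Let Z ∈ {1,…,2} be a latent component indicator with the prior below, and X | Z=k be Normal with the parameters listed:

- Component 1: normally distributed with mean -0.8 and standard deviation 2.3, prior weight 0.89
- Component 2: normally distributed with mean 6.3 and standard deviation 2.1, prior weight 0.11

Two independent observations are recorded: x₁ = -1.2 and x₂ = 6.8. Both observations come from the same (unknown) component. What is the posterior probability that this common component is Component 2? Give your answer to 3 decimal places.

0.055

The responsibility of component k is P(Z=k) f_k(x) divided by Σ_j P(Z=j) f_j(x).
Since both observations come from the same component, the likelihood for component k is f_k(x₁)·f_k(x₂).
  L_1 = [0.17085] × [0.000738267] = 0.000126133
  L_2 = [0.000322816] × [0.184663] = 5.96124e-05
Multiply by the mixture weights:
  P(Z=1)·L_1 = 0.89 × 0.000126133 = 0.000112258
  P(Z=2)·L_2 = 0.11 × 5.96124e-05 = 6.55736e-06
Normaliser: 0.000112258 + 6.55736e-06 = 0.000118816
P(Component 2 | data) = 6.55736e-06 / 0.000118816 ≈ 0.055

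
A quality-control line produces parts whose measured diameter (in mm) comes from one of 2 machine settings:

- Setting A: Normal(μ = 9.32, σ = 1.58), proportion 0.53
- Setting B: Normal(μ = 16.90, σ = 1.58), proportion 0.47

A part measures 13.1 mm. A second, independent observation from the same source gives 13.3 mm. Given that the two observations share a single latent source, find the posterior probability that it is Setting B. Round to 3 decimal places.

0.605

By Bayes' theorem, P(k | x) = π_k f_k(x) / Σ_j π_j f_j(x).
Since both observations come from the same component, the likelihood for component k is f_k(x₁)·f_k(x₂).
  f_A = [0.0144341] × [0.0105777] = 0.000152678
  f_B = [0.0140024] × [0.0188338] = 0.000263718
Unnormalised posteriors:
  π_A·f_A = 0.53 × 0.000152678 = 8.09196e-05
  π_B·f_B = 0.47 × 0.000263718 = 0.000123948
Denominator: 8.09196e-05 + 0.000123948 = 0.000204867
Responsibility of Setting B: 0.000123948 / 0.000204867 ≈ 0.605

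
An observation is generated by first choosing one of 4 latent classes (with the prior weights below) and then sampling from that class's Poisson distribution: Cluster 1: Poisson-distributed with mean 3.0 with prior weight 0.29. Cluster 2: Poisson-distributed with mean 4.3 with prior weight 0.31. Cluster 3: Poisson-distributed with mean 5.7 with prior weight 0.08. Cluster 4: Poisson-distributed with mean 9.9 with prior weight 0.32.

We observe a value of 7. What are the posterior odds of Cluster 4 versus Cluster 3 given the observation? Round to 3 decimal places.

The posterior odds equal the prior odds times the likelihood ratio: (w_i/w_j)·(f_i(x)/f_j(x)).
Component likelihoods at x = 7:
  L_1 = e^(−3.0)·3.0^7/7! = 0.021604
  L_2 = e^(−4.3)·4.3^7/7! = 0.0731783
  L_3 = e^(−5.7)·5.7^7/7! = 0.129782
  L_4 = e^(−9.9)·9.9^7/7! = 0.0927898
Posterior odds = (w_4·L_4) / (w_3·L_3) = (0.32·0.0927898) / (0.08·0.129782) = 0.0296928 / 0.0103826 ≈ 2.860

2.860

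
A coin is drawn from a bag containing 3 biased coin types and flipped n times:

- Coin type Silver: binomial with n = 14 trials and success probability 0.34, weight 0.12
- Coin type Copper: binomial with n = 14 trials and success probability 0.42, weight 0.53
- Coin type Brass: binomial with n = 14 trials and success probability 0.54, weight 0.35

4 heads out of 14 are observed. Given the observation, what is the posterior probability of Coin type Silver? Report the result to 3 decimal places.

0.231

Posterior ∝ prior × likelihood, so P(k | x) ∝ π_k f_k(x); normalise over all components.
Binomial probabilities:
  f_Silver = 0.209792
  f_Copper = 0.134187
  f_Brass = 0.0361067
Weight by the priors:
  π_Silver·f_Silver = 0.12 × 0.209792 = 0.0251751
  π_Copper·f_Copper = 0.53 × 0.134187 = 0.0711192
  π_Brass·f_Brass = 0.35 × 0.0361067 = 0.0126373
Evidence: 0.0251751 + 0.0711192 + 0.0126373 = 0.108932
So the posterior for Coin type Silver is 0.0251751 / 0.108932 ≈ 0.231.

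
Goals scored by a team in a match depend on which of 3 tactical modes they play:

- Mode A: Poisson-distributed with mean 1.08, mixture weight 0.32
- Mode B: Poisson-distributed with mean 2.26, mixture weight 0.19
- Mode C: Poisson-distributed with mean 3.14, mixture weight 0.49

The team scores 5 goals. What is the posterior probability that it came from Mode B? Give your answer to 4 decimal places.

0.1498

Posterior ∝ prior × likelihood, so P(k | x) ∝ π_k f_k(x); normalise over all components.
Component likelihoods at x = 5 goals:
  f_A = e^(−1.08)·1.08^5/5! = 0.00415814
  f_B = e^(−2.26)·2.26^5/5! = 0.0512691
  f_C = e^(−3.14)·3.14^5/5! = 0.110099
Multiply by the mixture weights:
  π_A·f_A = 0.32 × 0.00415814 = 0.00133061
  π_B·f_B = 0.19 × 0.0512691 = 0.00974112
  π_C·f_C = 0.49 × 0.110099 = 0.0539484
Denominator: 0.00133061 + 0.00974112 + 0.0539484 = 0.0650201
So the posterior for Mode B is 0.00974112 / 0.0650201 ≈ 0.1498.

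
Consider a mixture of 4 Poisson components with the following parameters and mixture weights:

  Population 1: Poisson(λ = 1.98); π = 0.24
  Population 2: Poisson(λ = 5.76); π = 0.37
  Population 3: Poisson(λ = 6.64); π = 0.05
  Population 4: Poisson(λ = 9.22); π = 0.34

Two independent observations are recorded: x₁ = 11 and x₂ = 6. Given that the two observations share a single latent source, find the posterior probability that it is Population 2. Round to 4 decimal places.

Posterior ∝ prior × likelihood, so P(k | x) ∝ P(Z=k) f_k(x); normalise over all components.
Since both observations come from the same component, the likelihood for component k is f_k(x₁)·f_k(x₂).
  p_1 = [e^(−1.98)·1.98^11/11! = 6.34247e-06] × [0.0115546] = 7.32848e-08
  p_2 = [e^(−5.76)·5.76^11/11! = 0.0182791] × [0.159833] = 0.00292161
  p_3 = [e^(−6.64)·6.64^11/11! = 0.0362224] × [0.155582] = 0.00563558
  p_4 = [e^(−9.22)·9.22^11/11! = 0.101552] × [0.0845002] = 0.00858118
Multiply by the mixture weights:
  P(Z=1)·p_1 = 0.24 × 7.32848e-08 = 1.75884e-08
  P(Z=2)·p_2 = 0.37 × 0.00292161 = 0.00108099
  P(Z=3)·p_3 = 0.05 × 0.00563558 = 0.000281779
  P(Z=4)·p_4 = 0.34 × 0.00858118 = 0.0029176
Normaliser: 1.75884e-08 + 0.00108099 + 0.000281779 + 0.0029176 = 0.00428039
So the posterior for Population 2 is 0.00108099 / 0.00428039 ≈ 0.2525.

0.2525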